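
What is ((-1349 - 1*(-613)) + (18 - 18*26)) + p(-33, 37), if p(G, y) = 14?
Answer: -1172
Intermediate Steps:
((-1349 - 1*(-613)) + (18 - 18*26)) + p(-33, 37) = ((-1349 - 1*(-613)) + (18 - 18*26)) + 14 = ((-1349 + 613) + (18 - 468)) + 14 = (-736 - 450) + 14 = -1186 + 14 = -1172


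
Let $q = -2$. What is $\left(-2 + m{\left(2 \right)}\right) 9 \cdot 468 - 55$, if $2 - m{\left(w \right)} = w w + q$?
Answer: $-8479$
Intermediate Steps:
$m{\left(w \right)} = 4 - w^{2}$ ($m{\left(w \right)} = 2 - \left(w w - 2\right) = 2 - \left(w^{2} - 2\right) = 2 - \left(-2 + w^{2}\right) = 4 - w^{2}$)
$\left(-2 + m{\left(2 \right)}\right) 9 \cdot 468 - 55 = \left(-2 + \left(4 - 2^{2}\right)\right) 9 \cdot 468 - 55 = \left(-2 + \left(4 - 4\right)\right) 9 \cdot 468 - 55 = \left(-2 + 0\right) 9 \cdot 468 - 55 = \left(-2\right) 9 \cdot 468 - 55 = \left(-18\right) 468 - 55 = -8424 - 55 = -8479$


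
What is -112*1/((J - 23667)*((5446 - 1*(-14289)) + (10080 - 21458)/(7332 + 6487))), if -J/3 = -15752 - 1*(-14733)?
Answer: 773864/2810241379035 ≈ 2.7537e-7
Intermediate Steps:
J = 3057 (J = -3*(-15752 - 1*(-14733)) = -3*(-15752 + 14733) = -3*(-1019) = 3057)
-112*1/((J - 23667)*((5446 - 1*(-14289)) + (10080 - 21458)/(7332 + 6487))) = -112*1/((3057 - 23667)*((5446 - 1*(-14289)) + (10080 - 21458)/(7332 + 6487))) = -112*(-1/(20610*((5446 + 14289) - 11378/13819))) = -112*(-1/(20610*(19735 - 11378*1/13819))) = -112*(-1/(20610*(19735 - 11378/13819))) = -112/((272706587/13819)*(-20610)) = -112/(-5620482758070/13819) = -112*(-13819/5620482758070) = 773864/2810241379035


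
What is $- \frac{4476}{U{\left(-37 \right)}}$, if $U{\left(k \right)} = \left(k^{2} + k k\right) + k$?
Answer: $- \frac{4476}{2701} \approx -1.6572$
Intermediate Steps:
$U{\left(k \right)} = k + 2 k^{2}$ ($U{\left(k \right)} = \left(k^{2} + k^{2}\right) + k = 2 k^{2} + k = k + 2 k^{2}$)
$- \frac{4476}{U{\left(-37 \right)}} = - \frac{4476}{\left(-37\right) \left(1 + 2 \left(-37\right)\right)} = - \frac{4476}{\left(-37\right) \left(1 - 74\right)} = - \frac{4476}{\left(-37\right) \left(-73\right)} = - \frac{4476}{2701}$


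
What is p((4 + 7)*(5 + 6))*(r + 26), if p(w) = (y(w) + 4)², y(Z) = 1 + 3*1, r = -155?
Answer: -8256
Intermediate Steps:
y(Z) = 4 (y(Z) = 1 + 3 = 4)
p(w) = 64 (p(w) = (4 + 4)² = 8² = 64)
p((4 + 7)*(5 + 6))*(r + 26) = 64*(-155 + 26) = 64*(-129) = -8256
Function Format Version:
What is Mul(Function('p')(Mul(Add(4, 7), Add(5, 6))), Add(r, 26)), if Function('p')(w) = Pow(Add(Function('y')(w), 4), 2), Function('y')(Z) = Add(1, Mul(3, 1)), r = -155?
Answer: -8256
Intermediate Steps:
Function('y')(Z) = 4 (Function('y')(Z) = Add(1, 3) = 4)
Function('p')(w) = 64 (Function('p')(w) = Pow(Add(4, 4), 2) = Pow(8, 2) = 64)
Mul(Function('p')(Mul(Add(4, 7), Add(5, 6))), Add(r, 26)) = Mul(64, Add(-155, 26)) = Mul(64, -129) = -8256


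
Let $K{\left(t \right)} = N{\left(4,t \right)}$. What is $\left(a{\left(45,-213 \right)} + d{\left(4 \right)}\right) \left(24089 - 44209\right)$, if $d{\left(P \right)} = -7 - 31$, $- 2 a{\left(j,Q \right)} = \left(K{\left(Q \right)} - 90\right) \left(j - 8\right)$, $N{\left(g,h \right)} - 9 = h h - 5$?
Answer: $16856002820$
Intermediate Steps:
$N{\left(g,h \right)} = 4 + h^{2}$ ($N{\left(g,h \right)} = 9 + \left(h h - 5\right) = 9 + \left(h^{2} - 5\right) = 9 + \left(-5 + h^{2}\right) = 4 + h^{2}$)
$K{\left(t \right)} = 4 + t^{2}$
$a{\left(j,Q \right)} = - \frac{\left(-86 + Q^{2}\right) \left(-8 + j\right)}{2}$ ($a{\left(j,Q \right)} = - \frac{\left(\left(4 + Q^{2}\right) - 90\right) \left(j - 8\right)}{2} = - \frac{\left(-86 + Q^{2}\right) \left(-8 + j\right)}{2}$)
$d{\left(P \right)} = -38$
$\left(a{\left(45,-213 \right)} + d{\left(4 \right)}\right) \left(24089 - 44209\right) = \left(\left(-344 + 4 \left(-213\right)^{2} + 43 \cdot 45 - \frac{45 \left(-213\right)^{2}}{2}\right) - 38\right) \left(24089 - 44209\right) = \left(\left(-344 + 4 \cdot 45369 + 1935 - \frac{45}{2} \cdot 45369\right) - 38\right) \left(-20120\right) = \left(\left(-344 + 181476 + 1935 - \frac{2041605}{2}\right) - 38\right) \left(-20120\right) = \left(- \frac{1675471}{2} - 38\right) \left(-20120\right) = \left(- \frac{1675547}{2}\right) \left(-20120\right) = 16856002820$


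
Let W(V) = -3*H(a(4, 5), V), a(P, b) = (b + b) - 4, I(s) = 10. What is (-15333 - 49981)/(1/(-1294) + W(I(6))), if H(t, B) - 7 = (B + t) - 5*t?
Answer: -84516316/27173 ≈ -3110.3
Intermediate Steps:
a(P, b) = -4 + 2*b (a(P, b) = 2*b - 4 = -4 + 2*b)
H(t, B) = 7 + B - 4*t (H(t, B) = 7 + ((B + t) - 5*t) = 7 + (B - 4*t) = 7 + B - 4*t)
W(V) = 51 - 3*V (W(V) = -3*(7 + V - 4*(-4 + 2*5)) = -3*(7 + V - 4*(-4 + 10)) = -3*(7 + V - 4*6) = -3*(7 + V - 24) = -3*(-17 + V) = 51 - 3*V)
(-15333 - 49981)/(1/(-1294) + W(I(6))) = (-15333 - 49981)/(1/(-1294) + (51 - 3*10)) = -65314/(-1/1294 + (51 - 30)) = -65314/(-1/1294 + 21) = -65314/27173/1294 = -65314*1294/27173 = -84516316/27173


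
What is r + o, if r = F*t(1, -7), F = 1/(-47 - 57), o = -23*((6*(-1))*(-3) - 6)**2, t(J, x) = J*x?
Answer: -344441/104 ≈ -3311.9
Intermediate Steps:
o = -3312 (o = -23*(-6*(-3) - 6)**2 = -23*(18 - 6)**2 = -23*12**2 = -23*144 = -3312)
F = -1/104 (F = 1/(-104) = -1/104 ≈ -0.0096154)
r = 7/104 (r = -(-7)/104 = -1/104*(-7) = 7/104 ≈ 0.067308)
r + o = 7/104 - 3312 = -344441/104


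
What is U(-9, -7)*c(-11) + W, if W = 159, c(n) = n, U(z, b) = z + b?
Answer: 335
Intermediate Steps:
U(z, b) = b + z
U(-9, -7)*c(-11) + W = (-7 - 9)*(-11) + 159 = -16*(-11) + 159 = 176 + 159 = 335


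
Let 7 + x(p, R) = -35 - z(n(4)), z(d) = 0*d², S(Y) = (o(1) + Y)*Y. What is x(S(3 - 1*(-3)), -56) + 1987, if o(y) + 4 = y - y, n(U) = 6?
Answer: 1945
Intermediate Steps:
o(y) = -4 (o(y) = -4 + (y - y) = -4 + 0 = -4)
S(Y) = Y*(-4 + Y) (S(Y) = (-4 + Y)*Y = Y*(-4 + Y))
z(d) = 0
x(p, R) = -42 (x(p, R) = -7 + (-35 - 1*0) = -7 + (-35 + 0) = -7 - 35 = -42)
x(S(3 - 1*(-3)), -56) + 1987 = -42 + 1987 = 1945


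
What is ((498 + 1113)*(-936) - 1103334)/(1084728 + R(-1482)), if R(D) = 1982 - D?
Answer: -1305615/544096 ≈ -2.3996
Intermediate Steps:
((498 + 1113)*(-936) - 1103334)/(1084728 + R(-1482)) = ((498 + 1113)*(-936) - 1103334)/(1084728 + (1982 - 1*(-1482))) = (1611*(-936) - 1103334)/(1084728 + (1982 + 1482)) = (-1507896 - 1103334)/(1084728 + 3464) = -2611230/1088192 = -2611230*1/1088192 = -1305615/544096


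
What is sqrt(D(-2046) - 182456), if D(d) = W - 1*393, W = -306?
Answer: I*sqrt(183155) ≈ 427.97*I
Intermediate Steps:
D(d) = -699 (D(d) = -306 - 1*393 = -306 - 393 = -699)
sqrt(D(-2046) - 182456) = sqrt(-699 - 182456) = sqrt(-183155) = I*sqrt(183155)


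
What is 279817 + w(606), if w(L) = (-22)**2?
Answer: 280301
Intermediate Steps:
w(L) = 484
279817 + w(606) = 279817 + 484 = 280301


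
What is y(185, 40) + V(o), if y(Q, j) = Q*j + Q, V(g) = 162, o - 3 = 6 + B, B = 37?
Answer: 7747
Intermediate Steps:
o = 46 (o = 3 + (6 + 37) = 3 + 43 = 46)
y(Q, j) = Q + Q*j
y(185, 40) + V(o) = 185*(1 + 40) + 162 = 185*41 + 162 = 7585 + 162 = 7747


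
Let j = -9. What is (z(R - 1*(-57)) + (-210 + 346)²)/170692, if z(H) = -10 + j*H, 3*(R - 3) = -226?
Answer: 4656/42673 ≈ 0.10911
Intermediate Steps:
R = -217/3 (R = 3 + (⅓)*(-226) = 3 - 226/3 = -217/3 ≈ -72.333)
z(H) = -10 - 9*H
(z(R - 1*(-57)) + (-210 + 346)²)/170692 = ((-10 - 9*(-217/3 - 1*(-57))) + (-210 + 346)²)/170692 = ((-10 - 9*(-217/3 + 57)) + 136²)*(1/170692) = ((-10 - 9*(-46/3)) + 18496)*(1/170692) = ((-10 + 138) + 18496)*(1/170692) = (128 + 18496)*(1/170692) = 18624*(1/170692) = 4656/42673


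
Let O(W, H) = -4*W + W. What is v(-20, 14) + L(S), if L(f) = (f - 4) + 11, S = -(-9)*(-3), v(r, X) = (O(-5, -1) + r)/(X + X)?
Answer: -565/28 ≈ -20.179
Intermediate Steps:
O(W, H) = -3*W
v(r, X) = (15 + r)/(2*X) (v(r, X) = (-3*(-5) + r)/(X + X) = (15 + r)/((2*X)) = (15 + r)*(1/(2*X)) = (15 + r)/(2*X))
S = -27 (S = -9*3 = -27)
L(f) = 7 + f (L(f) = (-4 + f) + 11 = 7 + f)
v(-20, 14) + L(S) = (½)*(15 - 20)/14 + (7 - 27) = (½)*(1/14)*(-5) - 20 = -5/28 - 20 = -565/28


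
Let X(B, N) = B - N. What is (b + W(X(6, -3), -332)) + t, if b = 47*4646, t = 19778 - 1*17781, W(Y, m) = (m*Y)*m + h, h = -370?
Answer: 1212005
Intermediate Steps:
W(Y, m) = -370 + Y*m² (W(Y, m) = (m*Y)*m - 370 = (Y*m)*m - 370 = Y*m² - 370 = -370 + Y*m²)
t = 1997 (t = 19778 - 17781 = 1997)
b = 218362
(b + W(X(6, -3), -332)) + t = (218362 + (-370 + (6 - 1*(-3))*(-332)²)) + 1997 = (218362 + (-370 + (6 + 3)*110224)) + 1997 = (218362 + (-370 + 9*110224)) + 1997 = (218362 + (-370 + 992016)) + 1997 = (218362 + 991646) + 1997 = 1210008 + 1997 = 1212005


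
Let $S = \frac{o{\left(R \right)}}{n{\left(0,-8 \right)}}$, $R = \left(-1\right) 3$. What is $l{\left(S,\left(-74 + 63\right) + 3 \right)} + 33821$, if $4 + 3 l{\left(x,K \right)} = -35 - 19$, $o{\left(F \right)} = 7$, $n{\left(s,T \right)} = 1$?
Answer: $\frac{101405}{3} \approx 33802.0$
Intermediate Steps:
$R = -3$
$S = 7$ ($S = \frac{7}{1} = 7 \cdot 1 = 7$)
$l{\left(x,K \right)} = - \frac{58}{3}$ ($l{\left(x,K \right)} = - \frac{4}{3} + \frac{-35 - 19}{3} = - \frac{4}{3} + \frac{1}{3} \left(-54\right) = - \frac{4}{3} - 18 = - \frac{58}{3}$)
$l{\left(S,\left(-74 + 63\right) + 3 \right)} + 33821 = - \frac{58}{3} + 33821 = \frac{101405}{3}$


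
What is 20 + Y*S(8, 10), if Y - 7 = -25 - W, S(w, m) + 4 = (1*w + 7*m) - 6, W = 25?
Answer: -2904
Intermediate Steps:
S(w, m) = -10 + w + 7*m (S(w, m) = -4 + ((1*w + 7*m) - 6) = -4 + ((w + 7*m) - 6) = -4 + (-6 + w + 7*m) = -10 + w + 7*m)
Y = -43 (Y = 7 + (-25 - 1*25) = 7 + (-25 - 25) = 7 - 50 = -43)
20 + Y*S(8, 10) = 20 - 43*(-10 + 8 + 7*10) = 20 - 43*(-10 + 8 + 70) = 20 - 43*68 = 20 - 2924 = -2904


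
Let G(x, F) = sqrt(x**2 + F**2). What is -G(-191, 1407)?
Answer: -sqrt(2016130) ≈ -1419.9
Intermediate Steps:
G(x, F) = sqrt(F**2 + x**2)
-G(-191, 1407) = -sqrt(1407**2 + (-191)**2) = -sqrt(1979649 + 36481) = -sqrt(2016130)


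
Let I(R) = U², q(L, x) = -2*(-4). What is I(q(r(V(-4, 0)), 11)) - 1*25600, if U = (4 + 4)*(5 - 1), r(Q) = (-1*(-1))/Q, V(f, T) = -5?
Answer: -24576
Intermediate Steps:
r(Q) = 1/Q
q(L, x) = 8
U = 32 (U = 8*4 = 32)
I(R) = 1024 (I(R) = 32² = 1024)
I(q(r(V(-4, 0)), 11)) - 1*25600 = 1024 - 1*25600 = 1024 - 25600 = -24576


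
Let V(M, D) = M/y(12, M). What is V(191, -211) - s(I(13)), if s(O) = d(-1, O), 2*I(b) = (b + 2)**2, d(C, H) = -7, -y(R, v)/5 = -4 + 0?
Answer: 331/20 ≈ 16.550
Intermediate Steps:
y(R, v) = 20 (y(R, v) = -5*(-4 + 0) = -5*(-4) = 20)
I(b) = (2 + b)**2/2 (I(b) = (b + 2)**2/2 = (2 + b)**2/2)
V(M, D) = M/20
s(O) = -7
V(191, -211) - s(I(13)) = (1/20)*191 - 1*(-7) = 191/20 + 7 = 331/20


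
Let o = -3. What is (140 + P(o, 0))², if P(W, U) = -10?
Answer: 16900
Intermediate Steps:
(140 + P(o, 0))² = (140 - 10)² = 130² = 16900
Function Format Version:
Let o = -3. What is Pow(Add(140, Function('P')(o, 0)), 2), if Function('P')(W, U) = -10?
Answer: 16900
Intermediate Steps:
Pow(Add(140, Function('P')(o, 0)), 2) = Pow(Add(140, -10), 2) = Pow(130, 2) = 16900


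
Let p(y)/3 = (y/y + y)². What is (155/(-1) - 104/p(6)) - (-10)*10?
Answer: -8189/147 ≈ -55.707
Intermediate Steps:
p(y) = 3*(1 + y)² (p(y) = 3*(y/y + y)² = 3*(1 + y)²)
(155/(-1) - 104/p(6)) - (-10)*10 = (155/(-1) - 104*1/(3*(1 + 6)²)) - (-10)*10 = (155*(-1) - 104/(3*7²)) - 1*(-100) = (-155 - 104/(3*49)) + 100 = (-155 - 104/147) + 100 = -22889/147 + 100 = -8189/147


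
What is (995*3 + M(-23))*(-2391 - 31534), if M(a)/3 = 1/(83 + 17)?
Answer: -405068571/4 ≈ -1.0127e+8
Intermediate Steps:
M(a) = 3/100 (M(a) = 3/(83 + 17) = 3/100)
(995*3 + M(-23))*(-2391 - 31534) = (995*3 + 3/100)*(-2391 - 31534) = (2985 + 3/100)*(-33925) = (298503/100)*(-33925) = -405068571/4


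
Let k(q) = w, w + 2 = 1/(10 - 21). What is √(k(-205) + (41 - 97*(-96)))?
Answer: 2*√282865/11 ≈ 96.700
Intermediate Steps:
w = -23/11 (w = -2 + 1/(10 - 21) = -2 + 1/(-11) = -2 - 1/11 = -23/11 ≈ -2.0909)
k(q) = -23/11
√(k(-205) + (41 - 97*(-96))) = √(-23/11 + (41 - 97*(-96))) = √(-23/11 + (41 + 9312)) = √(-23/11 + 9353) = √(102860/11) = 2*√282865/11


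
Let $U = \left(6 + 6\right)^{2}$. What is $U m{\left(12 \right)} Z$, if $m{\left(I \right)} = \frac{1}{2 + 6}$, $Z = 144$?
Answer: $2592$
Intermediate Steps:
$m{\left(I \right)} = \frac{1}{8}$
$U = 144$ ($U = 12^{2} = 144$)
$U m{\left(12 \right)} Z = 144 \cdot \frac{1}{8} \cdot 144 = 18 \cdot 144 = 2592$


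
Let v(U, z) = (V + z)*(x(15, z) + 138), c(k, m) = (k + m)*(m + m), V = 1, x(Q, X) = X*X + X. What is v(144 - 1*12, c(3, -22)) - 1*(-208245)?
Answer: 585999435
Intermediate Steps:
x(Q, X) = X + X² (x(Q, X) = X² + X = X + X²)
c(k, m) = 2*m*(k + m) (c(k, m) = (k + m)*(2*m) = 2*m*(k + m))
v(U, z) = (1 + z)*(138 + z*(1 + z)) (v(U, z) = (1 + z)*(z*(1 + z) + 138) = (1 + z)*(138 + z*(1 + z)))
v(144 - 1*12, c(3, -22)) - 1*(-208245) = (138 + (2*(-22)*(3 - 22))³ + 2*(2*(-22)*(3 - 22))² + 139*(2*(-22)*(3 - 22))) - 1*(-208245) = (138 + (2*(-22)*(-19))³ + 2*(2*(-22)*(-19))² + 139*(2*(-22)*(-19))) + 208245 = (138 + 836³ + 2*836² + 139*836) + 208245 = (138 + 584277056 + 2*698896 + 116204) + 208245 = (138 + 584277056 + 1397792 + 116204) + 208245 = 585791190 + 208245 = 585999435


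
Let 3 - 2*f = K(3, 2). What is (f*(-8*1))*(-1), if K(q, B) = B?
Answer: 4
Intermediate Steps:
f = ½ (f = 3/2 - ½*2 = 3/2 - 1 = ½ ≈ 0.50000)
(f*(-8*1))*(-1) = ((-8*1)/2)*(-1) = ((½)*(-8))*(-1) = -4*(-1) = 4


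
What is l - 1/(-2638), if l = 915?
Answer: 2413771/2638 ≈ 915.00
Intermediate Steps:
l - 1/(-2638) = 915 - 1/(-2638) = 915 - 1*(-1/2638) = 915 + 1/2638 = 2413771/2638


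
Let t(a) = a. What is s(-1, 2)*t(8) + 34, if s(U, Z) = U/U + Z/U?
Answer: 26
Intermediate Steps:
s(U, Z) = 1 + Z/U
s(-1, 2)*t(8) + 34 = ((-1 + 2)/(-1))*8 + 34 = -1*1*8 + 34 = -1*8 + 34 = -8 + 34 = 26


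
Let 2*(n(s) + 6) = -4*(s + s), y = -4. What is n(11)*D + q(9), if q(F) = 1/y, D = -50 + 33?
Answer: 3399/4 ≈ 849.75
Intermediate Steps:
n(s) = -6 - 4*s (n(s) = -6 + (-4*(s + s))/2 = -6 + (-8*s)/2 = -6 - 4*s)
D = -17
q(F) = -¼ (q(F) = 1/(-4) = -¼)
n(11)*D + q(9) = (-6 - 4*11)*(-17) - ¼ = (-6 - 44)*(-17) - ¼ = -50*(-17) - ¼ = 850 - ¼ = 3399/4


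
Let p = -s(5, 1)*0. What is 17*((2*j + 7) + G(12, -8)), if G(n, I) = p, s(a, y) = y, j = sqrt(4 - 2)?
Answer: 119 + 34*sqrt(2) ≈ 167.08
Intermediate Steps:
j = sqrt(2) ≈ 1.4142
p = 0 (p = -1*1*0 = -1*0 = 0)
G(n, I) = 0
17*((2*j + 7) + G(12, -8)) = 17*((2*sqrt(2) + 7) + 0) = 17*((7 + 2*sqrt(2)) + 0) = 17*(7 + 2*sqrt(2)) = 119 + 34*sqrt(2)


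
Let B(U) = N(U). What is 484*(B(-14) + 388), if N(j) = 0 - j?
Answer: 194568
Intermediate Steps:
N(j) = -j
B(U) = -U
484*(B(-14) + 388) = 484*(-1*(-14) + 388) = 484*(14 + 388) = 484*402 = 194568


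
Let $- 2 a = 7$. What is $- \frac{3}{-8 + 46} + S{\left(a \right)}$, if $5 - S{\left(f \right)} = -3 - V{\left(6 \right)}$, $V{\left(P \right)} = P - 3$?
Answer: $\frac{415}{38} \approx 10.921$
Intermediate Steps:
$a = - \frac{7}{2}$ ($a = \left(- \frac{1}{2}\right) 7 = - \frac{7}{2} \approx -3.5$)
$V{\left(P \right)} = -3 + P$
$S{\left(f \right)} = 11$ ($S{\left(f \right)} = 5 - \left(-3 - \left(-3 + 6\right)\right) = 5 - \left(-3 - 3\right) = 5 - -6 = 5 + 6 = 11$)
$- \frac{3}{-8 + 46} + S{\left(a \right)} = - \frac{3}{-8 + 46} + 11 = - \frac{3}{38} + 11 = \frac{415}{38}$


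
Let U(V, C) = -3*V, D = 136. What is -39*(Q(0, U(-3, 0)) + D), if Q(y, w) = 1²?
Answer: -5343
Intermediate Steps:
Q(y, w) = 1
-39*(Q(0, U(-3, 0)) + D) = -39*(1 + 136) = -39*137 = -5343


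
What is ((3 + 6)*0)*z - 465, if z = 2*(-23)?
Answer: -465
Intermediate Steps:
z = -46
((3 + 6)*0)*z - 465 = ((3 + 6)*0)*(-46) - 465 = (9*0)*(-46) - 465 = 0*(-46) - 465 = 0 - 465 = -465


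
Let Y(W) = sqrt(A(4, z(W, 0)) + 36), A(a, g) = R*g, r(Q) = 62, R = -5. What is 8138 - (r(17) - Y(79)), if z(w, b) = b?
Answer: 8082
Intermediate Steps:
A(a, g) = -5*g
Y(W) = 6 (Y(W) = sqrt(-5*0 + 36) = sqrt(0 + 36) = sqrt(36) = 6)
8138 - (r(17) - Y(79)) = 8138 - (62 - 1*6) = 8138 - (62 - 6) = 8138 - 1*56 = 8138 - 56 = 8082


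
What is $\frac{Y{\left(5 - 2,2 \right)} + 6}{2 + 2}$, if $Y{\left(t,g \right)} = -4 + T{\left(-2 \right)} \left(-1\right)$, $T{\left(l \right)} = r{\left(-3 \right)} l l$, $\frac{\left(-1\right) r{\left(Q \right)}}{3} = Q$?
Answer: $- \frac{17}{2} \approx -8.5$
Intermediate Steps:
$r{\left(Q \right)} = - 3 Q$
$T{\left(l \right)} = 9 l^{2}$ ($T{\left(l \right)} = \left(-3\right) \left(-3\right) l l = 9 l l = 9 l^{2}$)
$Y{\left(t,g \right)} = -40$ ($Y{\left(t,g \right)} = -4 + 9 \left(-2\right)^{2} \left(-1\right) = -4 + 9 \cdot 4 \left(-1\right) = -4 + 36 \left(-1\right) = -4 - 36 = -40$)
$\frac{Y{\left(5 - 2,2 \right)} + 6}{2 + 2} = \frac{-40 + 6}{2 + 2} = - \frac{34}{4} = \left(-34\right) \frac{1}{4} = - \frac{17}{2}$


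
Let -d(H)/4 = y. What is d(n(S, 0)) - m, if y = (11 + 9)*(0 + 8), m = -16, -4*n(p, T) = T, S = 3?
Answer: -624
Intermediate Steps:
n(p, T) = -T/4
y = 160 (y = 20*8 = 160)
d(H) = -640 (d(H) = -4*160 = -640)
d(n(S, 0)) - m = -640 - 1*(-16) = -640 + 16 = -624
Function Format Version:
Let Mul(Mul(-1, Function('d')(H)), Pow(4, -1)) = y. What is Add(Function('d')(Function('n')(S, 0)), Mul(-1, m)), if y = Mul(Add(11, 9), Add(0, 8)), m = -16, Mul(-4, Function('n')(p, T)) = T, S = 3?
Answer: -624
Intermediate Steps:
Function('n')(p, T) = Mul(Rational(-1, 4), T)
y = 160 (y = Mul(20, 8) = 160)
Function('d')(H) = -640 (Function('d')(H) = Mul(-4, 160) = -640)
Add(Function('d')(Function('n')(S, 0)), Mul(-1, m)) = Add(-640, Mul(-1, -16)) = Add(-640, 16) = -624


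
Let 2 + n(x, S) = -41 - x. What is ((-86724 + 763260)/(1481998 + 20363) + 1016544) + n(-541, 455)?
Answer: 72760233938/71541 ≈ 1.0170e+6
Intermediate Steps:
n(x, S) = -43 - x (n(x, S) = -2 + (-41 - x) = -43 - x)
((-86724 + 763260)/(1481998 + 20363) + 1016544) + n(-541, 455) = ((-86724 + 763260)/(1481998 + 20363) + 1016544) + (-43 - 1*(-541)) = (676536/1502361 + 1016544) + (-43 + 541) = (676536*(1/1502361) + 1016544) + 498 = (32216/71541 + 1016544) + 498 = 72724606520/71541 + 498 = 72760233938/71541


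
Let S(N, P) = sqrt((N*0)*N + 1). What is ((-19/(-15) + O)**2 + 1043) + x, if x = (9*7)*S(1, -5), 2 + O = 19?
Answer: 323926/225 ≈ 1439.7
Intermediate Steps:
O = 17 (O = -2 + 19 = 17)
S(N, P) = 1 (S(N, P) = sqrt(0*N + 1) = sqrt(0 + 1) = sqrt(1) = 1)
x = 63 (x = (9*7)*1 = 63*1 = 63)
((-19/(-15) + O)**2 + 1043) + x = ((-19/(-15) + 17)**2 + 1043) + 63 = ((-19*(-1/15) + 17)**2 + 1043) + 63 = ((19/15 + 17)**2 + 1043) + 63 = ((274/15)**2 + 1043) + 63 = (75076/225 + 1043) + 63 = 309751/225 + 63 = 323926/225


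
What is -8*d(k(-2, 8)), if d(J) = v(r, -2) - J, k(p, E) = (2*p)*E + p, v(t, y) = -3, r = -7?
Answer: -248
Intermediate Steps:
k(p, E) = p + 2*E*p (k(p, E) = 2*E*p + p = p + 2*E*p)
d(J) = -3 - J
-8*d(k(-2, 8)) = -8*(-3 - (-2)*(1 + 2*8)) = -8*(-3 - (-2)*(1 + 16)) = -8*(-3 - (-2)*17) = -8*(-3 - 1*(-34)) = -8*(-3 + 34) = -8*31 = -248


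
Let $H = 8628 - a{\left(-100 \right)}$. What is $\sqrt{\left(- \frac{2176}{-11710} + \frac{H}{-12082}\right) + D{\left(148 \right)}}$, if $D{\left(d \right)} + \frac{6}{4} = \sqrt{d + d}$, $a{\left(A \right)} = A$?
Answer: $\frac{\sqrt{-10191342945272790 + 10008326325624200 \sqrt{74}}}{70740110} \approx 3.8946$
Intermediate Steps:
$D{\left(d \right)} = - \frac{3}{2} + \sqrt{2} \sqrt{d}$ ($D{\left(d \right)} = - \frac{3}{2} + \sqrt{d + d} = - \frac{3}{2} + \sqrt{2 d} = - \frac{3}{2} + \sqrt{2} \sqrt{d}$)
$H = 8728$ ($H = 8628 - -100 = 8628 + 100 = 8728$)
$\sqrt{\left(- \frac{2176}{-11710} + \frac{H}{-12082}\right) + D{\left(148 \right)}} = \sqrt{\left(- \frac{2176}{-11710} + \frac{8728}{-12082}\right) - \left(\frac{3}{2} - \sqrt{2} \sqrt{148}\right)} = \sqrt{\left(\left(-2176\right) \left(- \frac{1}{11710}\right) + 8728 \left(- \frac{1}{12082}\right)\right) - \left(\frac{3}{2} - \sqrt{2} \cdot 2 \sqrt{37}\right)} = \sqrt{\left(\frac{1088}{5855} - \frac{4364}{6041}\right) - \left(\frac{3}{2} - 2 \sqrt{74}\right)} = \sqrt{- \frac{18978612}{35370055} - \left(\frac{3}{2} - 2 \sqrt{74}\right)} = \sqrt{- \frac{144067389}{70740110} + 2 \sqrt{74}}$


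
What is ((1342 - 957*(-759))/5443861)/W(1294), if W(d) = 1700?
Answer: 145541/1850912740 ≈ 7.8632e-5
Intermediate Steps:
((1342 - 957*(-759))/5443861)/W(1294) = ((1342 - 957*(-759))/5443861)/1700 = ((1342 + 726363)*(1/5443861))*(1/1700) = (727705*(1/5443861))*(1/1700) = (727705/5443861)*(1/1700) = 145541/1850912740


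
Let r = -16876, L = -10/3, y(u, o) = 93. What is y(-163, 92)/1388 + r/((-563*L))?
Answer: -34874037/3907220 ≈ -8.9255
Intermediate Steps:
L = -10/3 (L = -10*⅓ = -10/3 ≈ -3.3333)
y(-163, 92)/1388 + r/((-563*L)) = 93/1388 - 16876/((-563*(-10/3))) = 93*(1/1388) - 16876/5630/3 = 93/1388 - 16876*3/5630 = 93/1388 - 25314/2815 = -34874037/3907220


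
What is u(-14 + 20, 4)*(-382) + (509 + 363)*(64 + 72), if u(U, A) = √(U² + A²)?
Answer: 118592 - 764*√13 ≈ 1.1584e+5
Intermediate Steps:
u(U, A) = √(A² + U²)
u(-14 + 20, 4)*(-382) + (509 + 363)*(64 + 72) = √(4² + (-14 + 20)²)*(-382) + (509 + 363)*(64 + 72) = √(16 + 6²)*(-382) + 872*136 = √(16 + 36)*(-382) + 118592 = √52*(-382) + 118592 = (2*√13)*(-382) + 118592 = -764*√13 + 118592 = 118592 - 764*√13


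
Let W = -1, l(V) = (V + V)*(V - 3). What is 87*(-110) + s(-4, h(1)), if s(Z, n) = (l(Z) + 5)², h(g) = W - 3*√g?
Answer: -5849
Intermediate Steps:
l(V) = 2*V*(-3 + V) (l(V) = (2*V)*(-3 + V) = 2*V*(-3 + V))
h(g) = -1 - 3*√g
s(Z, n) = (5 + 2*Z*(-3 + Z))² (s(Z, n) = (2*Z*(-3 + Z) + 5)² = (5 + 2*Z*(-3 + Z))²)
87*(-110) + s(-4, h(1)) = 87*(-110) + (5 + 2*(-4)*(-3 - 4))² = -9570 + (5 + 2*(-4)*(-7))² = -9570 + (5 + 56)² = -9570 + 61² = -9570 + 3721 = -5849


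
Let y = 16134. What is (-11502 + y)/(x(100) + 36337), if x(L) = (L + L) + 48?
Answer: 1544/12195 ≈ 0.12661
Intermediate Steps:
x(L) = 48 + 2*L (x(L) = 2*L + 48 = 48 + 2*L)
(-11502 + y)/(x(100) + 36337) = (-11502 + 16134)/((48 + 2*100) + 36337) = 4632/((48 + 200) + 36337) = 4632/(248 + 36337) = 4632/36585 = 4632*(1/36585) = 1544/12195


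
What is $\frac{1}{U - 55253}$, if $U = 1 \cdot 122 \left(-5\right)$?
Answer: $- \frac{1}{55863} \approx -1.7901 \cdot 10^{-5}$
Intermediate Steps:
$U = -610$ ($U = 1 \left(-610\right) = -610$)
$\frac{1}{U - 55253} = \frac{1}{-610 - 55253} = \frac{1}{-55863} = - \frac{1}{55863}$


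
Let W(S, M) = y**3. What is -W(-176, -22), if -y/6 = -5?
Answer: -27000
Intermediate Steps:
y = 30 (y = -6*(-5) = 30)
W(S, M) = 27000 (W(S, M) = 30**3 = 27000)
-W(-176, -22) = -1*27000 = -27000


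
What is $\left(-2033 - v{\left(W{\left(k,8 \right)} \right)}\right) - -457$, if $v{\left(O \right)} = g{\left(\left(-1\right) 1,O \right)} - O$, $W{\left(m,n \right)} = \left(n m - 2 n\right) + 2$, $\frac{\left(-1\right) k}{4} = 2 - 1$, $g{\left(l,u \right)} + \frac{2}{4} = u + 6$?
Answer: $- \frac{3163}{2} \approx -1581.5$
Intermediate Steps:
$g{\left(l,u \right)} = \frac{11}{2} + u$ ($g{\left(l,u \right)} = - \frac{1}{2} + \left(u + 6\right) = - \frac{1}{2} + \left(6 + u\right) = \frac{11}{2} + u$)
$k = -4$ ($k = - 4 \left(2 - 1\right) = \left(-4\right) 1 = -4$)
$W{\left(m,n \right)} = 2 - 2 n + m n$ ($W{\left(m,n \right)} = \left(m n - 2 n\right) + 2 = \left(- 2 n + m n\right) + 2 = 2 - 2 n + m n$)
$v{\left(O \right)} = \frac{11}{2}$ ($v{\left(O \right)} = \left(\frac{11}{2} + O\right) - O = \frac{11}{2}$)
$\left(-2033 - v{\left(W{\left(k,8 \right)} \right)}\right) - -457 = \left(-2033 - \frac{11}{2}\right) - -457 = \left(-2033 - \frac{11}{2}\right) + 457 = - \frac{4077}{2} + 457 = - \frac{3163}{2}$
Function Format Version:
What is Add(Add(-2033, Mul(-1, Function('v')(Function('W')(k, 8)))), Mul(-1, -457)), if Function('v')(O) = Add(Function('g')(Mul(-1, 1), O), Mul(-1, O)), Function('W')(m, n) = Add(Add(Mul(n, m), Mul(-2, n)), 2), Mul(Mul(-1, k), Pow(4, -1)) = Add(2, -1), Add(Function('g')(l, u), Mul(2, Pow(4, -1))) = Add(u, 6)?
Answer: Rational(-3163, 2) ≈ -1581.5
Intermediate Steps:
Function('g')(l, u) = Add(Rational(11, 2), u) (Function('g')(l, u) = Add(Rational(-1, 2), Add(u, 6)) = Add(Rational(-1, 2), Add(6, u)) = Add(Rational(11, 2), u))
k = -4 (k = Mul(-4, Add(2, -1)) = Mul(-4, 1) = -4)
Function('W')(m, n) = Add(2, Mul(-2, n), Mul(m, n)) (Function('W')(m, n) = Add(Add(Mul(m, n), Mul(-2, n)), 2) = Add(Add(Mul(-2, n), Mul(m, n)), 2) = Add(2, Mul(-2, n), Mul(m, n)))
Function('v')(O) = Rational(11, 2) (Function('v')(O) = Add(Add(Rational(11, 2), O), Mul(-1, O)) = Rational(11, 2))
Add(Add(-2033, Mul(-1, Function('v')(Function('W')(k, 8)))), Mul(-1, -457)) = Add(Add(-2033, Mul(-1, Rational(11, 2))), Mul(-1, -457)) = Add(Add(-2033, Rational(-11, 2)), 457) = Add(Rational(-4077, 2), 457) = Rational(-3163, 2)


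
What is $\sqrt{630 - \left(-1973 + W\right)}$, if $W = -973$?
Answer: $2 \sqrt{894} \approx 59.8$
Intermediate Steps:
$\sqrt{630 - \left(-1973 + W\right)} = \sqrt{630 + \left(1973 - -973\right)} = \sqrt{630 + \left(1973 + 973\right)} = \sqrt{630 + 2946} = \sqrt{3576} = 2 \sqrt{894}$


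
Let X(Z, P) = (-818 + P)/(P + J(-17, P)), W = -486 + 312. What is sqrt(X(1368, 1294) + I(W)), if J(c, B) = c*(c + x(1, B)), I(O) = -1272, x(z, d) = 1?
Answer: I*sqrt(86629206)/261 ≈ 35.661*I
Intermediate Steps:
W = -174
J(c, B) = c*(1 + c) (J(c, B) = c*(c + 1) = c*(1 + c))
X(Z, P) = (-818 + P)/(272 + P) (X(Z, P) = (-818 + P)/(P - 17*(1 - 17)) = (-818 + P)/(P - 17*(-16)) = (-818 + P)/(P + 272) = (-818 + P)/(272 + P))
sqrt(X(1368, 1294) + I(W)) = sqrt((-818 + 1294)/(272 + 1294) - 1272) = sqrt(476/1566 - 1272) = sqrt((1/1566)*476 - 1272) = sqrt(238/783 - 1272) = sqrt(-995738/783) = I*sqrt(86629206)/261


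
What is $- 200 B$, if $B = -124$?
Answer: $24800$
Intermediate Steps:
$- 200 B = \left(-200\right) \left(-124\right) = 24800$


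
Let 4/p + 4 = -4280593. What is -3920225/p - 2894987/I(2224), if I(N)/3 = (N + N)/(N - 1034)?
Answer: 27990545105856835/6672 ≈ 4.1952e+12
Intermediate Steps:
p = -4/4280597 (p = 4/(-4 - 4280593) = 4/(-4280597) = 4*(-1/4280597) = -4/4280597 ≈ -9.3445e-7)
I(N) = 6*N/(-1034 + N) (I(N) = 3*((N + N)/(N - 1034)) = 3*((2*N)/(-1034 + N)) = 3*(2*N/(-1034 + N)) = 6*N/(-1034 + N))
-3920225/p - 2894987/I(2224) = -3920225/(-4/4280597) - 2894987/(6*2224/(-1034 + 2224)) = -3920225*(-4280597/4) - 2894987/(6*2224/1190) = 16780903374325/4 - 2894987/(6*2224*(1/1190)) = 16780903374325/4 - 2894987/6672/595 = 16780903374325/4 - 2894987*595/6672 = 16780903374325/4 - 1722517265/6672 = 27990545105856835/6672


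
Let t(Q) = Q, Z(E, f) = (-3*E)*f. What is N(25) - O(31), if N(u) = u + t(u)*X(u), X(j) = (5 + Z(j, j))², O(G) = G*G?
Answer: 87421564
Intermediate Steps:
Z(E, f) = -3*E*f
O(G) = G²
X(j) = (5 - 3*j²)² (X(j) = (5 - 3*j*j)² = (5 - 3*j²)²)
N(u) = u + u*(-5 + 3*u²)²
N(25) - O(31) = 25*(1 + (-5 + 3*25²)²) - 1*31² = 25*(1 + (-5 + 3*625)²) - 1*961 = 25*(1 + (-5 + 1875)²) - 961 = 25*(1 + 1870²) - 961 = 25*(1 + 3496900) - 961 = 25*3496901 - 961 = 87422525 - 961 = 87421564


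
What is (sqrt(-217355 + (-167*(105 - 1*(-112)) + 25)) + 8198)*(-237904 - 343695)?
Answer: -4767948602 - 581599*I*sqrt(253569) ≈ -4.7679e+9 - 2.9287e+8*I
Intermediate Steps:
(sqrt(-217355 + (-167*(105 - 1*(-112)) + 25)) + 8198)*(-237904 - 343695) = (sqrt(-217355 + (-167*(105 + 112) + 25)) + 8198)*(-581599) = (sqrt(-217355 + (-167*217 + 25)) + 8198)*(-581599) = (sqrt(-217355 + (-36239 + 25)) + 8198)*(-581599) = (sqrt(-217355 - 36214) + 8198)*(-581599) = (sqrt(-253569) + 8198)*(-581599) = (I*sqrt(253569) + 8198)*(-581599) = (8198 + I*sqrt(253569))*(-581599) = -4767948602 - 581599*I*sqrt(253569)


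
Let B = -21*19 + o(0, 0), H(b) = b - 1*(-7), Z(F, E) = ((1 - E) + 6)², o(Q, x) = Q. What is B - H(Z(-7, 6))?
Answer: -407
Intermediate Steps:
Z(F, E) = (7 - E)²
H(b) = 7 + b (H(b) = b + 7 = 7 + b)
B = -399 (B = -21*19 + 0 = -399 + 0 = -399)
B - H(Z(-7, 6)) = -399 - (7 + (-7 + 6)²) = -399 - (7 + (-1)²) = -399 - (7 + 1) = -399 - 1*8 = -399 - 8 = -407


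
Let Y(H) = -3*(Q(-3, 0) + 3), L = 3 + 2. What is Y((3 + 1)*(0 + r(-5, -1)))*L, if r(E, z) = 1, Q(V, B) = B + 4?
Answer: -105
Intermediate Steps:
Q(V, B) = 4 + B
L = 5
Y(H) = -21 (Y(H) = -3*((4 + 0) + 3) = -3*(4 + 3) = -3*7 = -21)
Y((3 + 1)*(0 + r(-5, -1)))*L = -21*5 = -105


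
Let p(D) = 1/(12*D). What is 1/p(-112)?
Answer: -1344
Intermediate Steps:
p(D) = 1/(12*D)
1/p(-112) = 1/((1/12)/(-112)) = 1/((1/12)*(-1/112)) = 1/(-1/1344) = -1344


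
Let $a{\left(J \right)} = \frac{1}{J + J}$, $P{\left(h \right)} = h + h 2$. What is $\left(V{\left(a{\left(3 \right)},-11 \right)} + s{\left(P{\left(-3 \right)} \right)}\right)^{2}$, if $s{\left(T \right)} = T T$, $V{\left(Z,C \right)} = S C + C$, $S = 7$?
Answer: $49$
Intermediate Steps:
$P{\left(h \right)} = 3 h$ ($P{\left(h \right)} = h + 2 h = 3 h$)
$a{\left(J \right)} = \frac{1}{2 J}$
$V{\left(Z,C \right)} = 8 C$ ($V{\left(Z,C \right)} = 7 C + C = 8 C$)
$s{\left(T \right)} = T^{2}$
$\left(V{\left(a{\left(3 \right)},-11 \right)} + s{\left(P{\left(-3 \right)} \right)}\right)^{2} = \left(8 \left(-11\right) + \left(3 \left(-3\right)\right)^{2}\right)^{2} = \left(-88 + \left(-9\right)^{2}\right)^{2} = \left(-88 + 81\right)^{2} = \left(-7\right)^{2} = 49$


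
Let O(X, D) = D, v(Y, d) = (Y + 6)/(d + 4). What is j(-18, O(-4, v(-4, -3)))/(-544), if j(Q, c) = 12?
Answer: -3/136 ≈ -0.022059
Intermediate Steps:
v(Y, d) = (6 + Y)/(4 + d)
j(-18, O(-4, v(-4, -3)))/(-544) = 12/(-544) = 12*(-1/544) = -3/136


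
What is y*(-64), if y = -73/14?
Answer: 2336/7 ≈ 333.71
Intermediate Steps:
y = -73/14 (y = -73*1/14 = -73/14 ≈ -5.2143)
y*(-64) = -73/14*(-64) = 2336/7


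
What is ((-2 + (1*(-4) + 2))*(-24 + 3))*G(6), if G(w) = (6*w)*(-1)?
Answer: -3024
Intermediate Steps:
G(w) = -6*w
((-2 + (1*(-4) + 2))*(-24 + 3))*G(6) = ((-2 + (1*(-4) + 2))*(-24 + 3))*(-6*6) = ((-2 + (-4 + 2))*(-21))*(-36) = ((-2 - 2)*(-21))*(-36) = -4*(-21)*(-36) = 84*(-36) = -3024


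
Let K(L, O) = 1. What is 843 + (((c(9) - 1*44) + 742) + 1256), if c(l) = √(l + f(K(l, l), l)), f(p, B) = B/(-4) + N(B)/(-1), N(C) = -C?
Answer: 2797 + 3*√7/2 ≈ 2801.0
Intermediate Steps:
f(p, B) = 3*B/4 (f(p, B) = B/(-4) - B/(-1) = B*(-¼) - B*(-1) = -B/4 + B = 3*B/4)
c(l) = √7*√l/2 (c(l) = √(l + 3*l/4) = √(7*l/4) = √7*√l/2)
843 + (((c(9) - 1*44) + 742) + 1256) = 843 + (((√7*√9/2 - 1*44) + 742) + 1256) = 843 + ((((½)*√7*3 - 44) + 742) + 1256) = 843 + (((3*√7/2 - 44) + 742) + 1256) = 843 + (((-44 + 3*√7/2) + 742) + 1256) = 843 + ((698 + 3*√7/2) + 1256) = 843 + (1954 + 3*√7/2) = 2797 + 3*√7/2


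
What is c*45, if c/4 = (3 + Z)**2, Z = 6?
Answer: 14580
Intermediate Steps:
c = 324 (c = 4*(3 + 6)**2 = 4*9**2 = 4*81 = 324)
c*45 = 324*45 = 14580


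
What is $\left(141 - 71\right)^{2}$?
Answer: $4900$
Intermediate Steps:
$\left(141 - 71\right)^{2} = 70^{2} = 4900$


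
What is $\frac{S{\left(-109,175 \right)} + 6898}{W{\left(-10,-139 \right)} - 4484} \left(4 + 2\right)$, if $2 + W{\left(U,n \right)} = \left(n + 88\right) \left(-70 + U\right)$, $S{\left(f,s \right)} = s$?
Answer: $- \frac{21219}{203} \approx -104.53$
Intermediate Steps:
$W{\left(U,n \right)} = -2 + \left(-70 + U\right) \left(88 + n\right)$ ($W{\left(U,n \right)} = -2 + \left(n + 88\right) \left(-70 + U\right) = -2 + \left(88 + n\right) \left(-70 + U\right) = -2 + \left(-70 + U\right) \left(88 + n\right)$)
$\frac{S{\left(-109,175 \right)} + 6898}{W{\left(-10,-139 \right)} - 4484} \left(4 + 2\right) = \frac{175 + 6898}{\left(-6162 - -9730 + 88 \left(-10\right) - -1390\right) - 4484} \left(4 + 2\right) = \frac{7073}{\left(-6162 + 9730 - 880 + 1390\right) - 4484} \cdot 6 = \frac{7073}{4078 - 4484} \cdot 6 = \frac{7073}{-406} \cdot 6 = 7073 \left(- \frac{1}{406}\right) 6 = \left(- \frac{7073}{406}\right) 6 = - \frac{21219}{203}$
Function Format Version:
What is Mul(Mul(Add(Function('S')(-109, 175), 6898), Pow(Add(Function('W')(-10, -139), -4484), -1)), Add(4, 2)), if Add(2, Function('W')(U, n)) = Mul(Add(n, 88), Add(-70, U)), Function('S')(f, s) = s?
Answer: Rational(-21219, 203) ≈ -104.53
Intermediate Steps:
Function('W')(U, n) = Add(-2, Mul(Add(-70, U), Add(88, n))) (Function('W')(U, n) = Add(-2, Mul(Add(n, 88), Add(-70, U))) = Add(-2, Mul(Add(88, n), Add(-70, U))) = Add(-2, Mul(Add(-70, U), Add(88, n))))
Mul(Mul(Add(Function('S')(-109, 175), 6898), Pow(Add(Function('W')(-10, -139), -4484), -1)), Add(4, 2)) = Mul(Mul(Add(175, 6898), Pow(Add(Add(-6162, Mul(-70, -139), Mul(88, -10), Mul(-10, -139)), -4484), -1)), Add(4, 2)) = Mul(Mul(7073, Pow(Add(Add(-6162, 9730, -880, 1390), -4484), -1)), 6) = Mul(Mul(7073, Pow(Add(4078, -4484), -1)), 6) = Mul(Mul(7073, Pow(-406, -1)), 6) = Mul(Mul(7073, Rational(-1, 406)), 6) = Mul(Rational(-7073, 406), 6) = Rational(-21219, 203)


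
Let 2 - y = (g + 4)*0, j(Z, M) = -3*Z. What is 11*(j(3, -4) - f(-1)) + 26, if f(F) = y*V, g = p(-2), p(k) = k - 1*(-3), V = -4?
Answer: 15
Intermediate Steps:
p(k) = 3 + k (p(k) = k + 3 = 3 + k)
g = 1 (g = 3 - 2 = 1)
y = 2 (y = 2 - (1 + 4)*0 = 2 - 5*0 = 2 - 1*0 = 2 + 0 = 2)
f(F) = -8 (f(F) = 2*(-4) = -8)
11*(j(3, -4) - f(-1)) + 26 = 11*(-3*3 - 1*(-8)) + 26 = 11*(-9 + 8) + 26 = 11*(-1) + 26 = -11 + 26 = 15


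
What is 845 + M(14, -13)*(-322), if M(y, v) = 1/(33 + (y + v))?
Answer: 14204/17 ≈ 835.53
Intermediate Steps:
M(y, v) = 1/(33 + v + y) (M(y, v) = 1/(33 + (v + y)) = 1/(33 + v + y))
845 + M(14, -13)*(-322) = 845 - 322/(33 - 13 + 14) = 845 - 322/34 = 845 + (1/34)*(-322) = 845 - 161/17 = 14204/17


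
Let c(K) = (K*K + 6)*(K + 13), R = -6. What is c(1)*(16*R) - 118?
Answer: -9526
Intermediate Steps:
c(K) = (6 + K²)*(13 + K) (c(K) = (K² + 6)*(13 + K) = (6 + K²)*(13 + K))
c(1)*(16*R) - 118 = (78 + 1³ + 6*1 + 13*1²)*(16*(-6)) - 118 = (78 + 1 + 6 + 13*1)*(-96) - 118 = (78 + 1 + 6 + 13)*(-96) - 118 = 98*(-96) - 118 = -9408 - 118 = -9526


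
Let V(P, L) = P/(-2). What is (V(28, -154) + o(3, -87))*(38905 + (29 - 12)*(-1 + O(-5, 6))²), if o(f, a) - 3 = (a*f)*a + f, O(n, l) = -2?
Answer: 886577542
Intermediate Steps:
V(P, L) = -P/2 (V(P, L) = P*(-½) = -P/2)
o(f, a) = 3 + f + f*a² (o(f, a) = 3 + ((a*f)*a + f) = 3 + (f*a² + f) = 3 + (f + f*a²) = 3 + f + f*a²)
(V(28, -154) + o(3, -87))*(38905 + (29 - 12)*(-1 + O(-5, 6))²) = (-½*28 + (3 + 3 + 3*(-87)²))*(38905 + (29 - 12)*(-1 - 2)²) = (-14 + (3 + 3 + 3*7569))*(38905 + 17*(-3)²) = (-14 + (3 + 3 + 22707))*(38905 + 17*9) = (-14 + 22713)*(38905 + 153) = 22699*39058 = 886577542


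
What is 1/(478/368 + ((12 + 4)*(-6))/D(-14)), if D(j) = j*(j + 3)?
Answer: 14168/9571 ≈ 1.4803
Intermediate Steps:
D(j) = j*(3 + j)
1/(478/368 + ((12 + 4)*(-6))/D(-14)) = 1/(478/368 + ((12 + 4)*(-6))/((-14*(3 - 14)))) = 1/(478*(1/368) + (16*(-6))/((-14*(-11)))) = 1/(239/184 - 96/154) = 1/(239/184 - 96*1/154) = 1/(239/184 - 48/77) = 1/(9571/14168) = 14168/9571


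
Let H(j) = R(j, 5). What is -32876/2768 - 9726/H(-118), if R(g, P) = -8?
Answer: 208270/173 ≈ 1203.9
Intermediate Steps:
H(j) = -8
-32876/2768 - 9726/H(-118) = -32876/2768 - 9726/(-8) = -32876*1/2768 - 9726*(-⅛) = -8219/692 + 4863/4 = 208270/173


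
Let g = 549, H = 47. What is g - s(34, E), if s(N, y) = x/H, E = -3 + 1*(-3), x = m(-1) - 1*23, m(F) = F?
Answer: 25827/47 ≈ 549.51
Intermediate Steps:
x = -24 (x = -1 - 1*23 = -1 - 23 = -24)
E = -6 (E = -3 - 3 = -6)
s(N, y) = -24/47
g - s(34, E) = 549 - 1*(-24/47) = 549 + 24/47 = 25827/47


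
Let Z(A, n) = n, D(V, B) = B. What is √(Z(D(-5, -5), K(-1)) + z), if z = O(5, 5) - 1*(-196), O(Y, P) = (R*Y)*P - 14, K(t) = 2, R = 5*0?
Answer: 2*√46 ≈ 13.565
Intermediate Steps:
R = 0
O(Y, P) = -14 (O(Y, P) = (0*Y)*P - 14 = 0*P - 14 = 0 - 14 = -14)
z = 182 (z = -14 - 1*(-196) = -14 + 196 = 182)
√(Z(D(-5, -5), K(-1)) + z) = √(2 + 182) = √184 = 2*√46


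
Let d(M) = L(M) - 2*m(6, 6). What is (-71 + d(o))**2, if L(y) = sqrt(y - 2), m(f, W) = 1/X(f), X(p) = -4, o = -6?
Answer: 19849/4 - 282*I*sqrt(2) ≈ 4962.3 - 398.81*I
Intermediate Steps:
m(f, W) = -1/4 (m(f, W) = 1/(-4) = -1/4)
L(y) = sqrt(-2 + y)
d(M) = 1/2 + sqrt(-2 + M) (d(M) = sqrt(-2 + M) - 2*(-1/4) = sqrt(-2 + M) + 1/2 = 1/2 + sqrt(-2 + M))
(-71 + d(o))**2 = (-71 + (1/2 + sqrt(-2 - 6)))**2 = (-71 + (1/2 + sqrt(-8)))**2 = (-71 + (1/2 + 2*I*sqrt(2)))**2 = (-141/2 + 2*I*sqrt(2))**2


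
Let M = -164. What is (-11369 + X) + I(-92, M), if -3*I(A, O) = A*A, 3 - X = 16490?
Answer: -92032/3 ≈ -30677.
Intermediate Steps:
X = -16487 (X = 3 - 1*16490 = 3 - 16490 = -16487)
I(A, O) = -A²/3 (I(A, O) = -A*A/3 = -A²/3)
(-11369 + X) + I(-92, M) = (-11369 - 16487) - ⅓*(-92)² = -27856 - ⅓*8464 = -27856 - 8464/3 = -92032/3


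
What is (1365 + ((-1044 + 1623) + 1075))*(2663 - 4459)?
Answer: -5422124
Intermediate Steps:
(1365 + ((-1044 + 1623) + 1075))*(2663 - 4459) = (1365 + (579 + 1075))*(-1796) = (1365 + 1654)*(-1796) = 3019*(-1796) = -5422124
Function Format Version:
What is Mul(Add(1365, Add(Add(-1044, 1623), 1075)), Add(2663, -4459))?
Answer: -5422124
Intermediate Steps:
Mul(Add(1365, Add(Add(-1044, 1623), 1075)), Add(2663, -4459)) = Mul(Add(1365, Add(579, 1075)), -1796) = Mul(Add(1365, 1654), -1796) = Mul(3019, -1796) = -5422124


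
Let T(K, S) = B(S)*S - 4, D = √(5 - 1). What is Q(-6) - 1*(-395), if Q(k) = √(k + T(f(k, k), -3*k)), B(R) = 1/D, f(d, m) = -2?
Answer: 395 + I ≈ 395.0 + 1.0*I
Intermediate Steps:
D = 2 (D = √4 = 2)
B(R) = ½ (B(R) = 1/2 = ½)
T(K, S) = -4 + S/2 (T(K, S) = S/2 - 4 = -4 + S/2)
Q(k) = √(-4 - k/2) (Q(k) = √(k + (-4 + (-3*k)/2)) = √(k + (-4 - 3*k/2)) = √(-4 - k/2))
Q(-6) - 1*(-395) = √(-16 - 2*(-6))/2 - 1*(-395) = √(-16 + 12)/2 + 395 = √(-4)/2 + 395 = (2*I)/2 + 395 = I + 395 = 395 + I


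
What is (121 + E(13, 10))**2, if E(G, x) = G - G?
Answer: 14641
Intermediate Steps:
E(G, x) = 0
(121 + E(13, 10))**2 = (121 + 0)**2 = 121**2 = 14641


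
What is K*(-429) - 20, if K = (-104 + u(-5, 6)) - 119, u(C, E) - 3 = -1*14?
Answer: 100366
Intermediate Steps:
u(C, E) = -11 (u(C, E) = 3 - 1*14 = 3 - 14 = -11)
K = -234 (K = (-104 - 11) - 119 = -115 - 119 = -234)
K*(-429) - 20 = -234*(-429) - 20 = 100386 - 20 = 100366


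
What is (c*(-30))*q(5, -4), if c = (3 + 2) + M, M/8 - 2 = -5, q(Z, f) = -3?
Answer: -1710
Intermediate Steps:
M = -24 (M = 16 + 8*(-5) = 16 - 40 = -24)
c = -19 (c = (3 + 2) - 24 = 5 - 24 = -19)
(c*(-30))*q(5, -4) = -19*(-30)*(-3) = 570*(-3) = -1710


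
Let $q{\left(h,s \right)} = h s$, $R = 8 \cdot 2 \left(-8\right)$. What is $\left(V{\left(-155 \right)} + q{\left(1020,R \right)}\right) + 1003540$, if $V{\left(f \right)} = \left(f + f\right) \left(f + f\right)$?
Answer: $969080$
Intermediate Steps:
$R = -128$ ($R = 16 \left(-8\right) = -128$)
$V{\left(f \right)} = 4 f^{2}$ ($V{\left(f \right)} = 2 f 2 f = 4 f^{2}$)
$\left(V{\left(-155 \right)} + q{\left(1020,R \right)}\right) + 1003540 = \left(4 \left(-155\right)^{2} + 1020 \left(-128\right)\right) + 1003540 = \left(4 \cdot 24025 - 130560\right) + 1003540 = \left(96100 - 130560\right) + 1003540 = -34460 + 1003540 = 969080$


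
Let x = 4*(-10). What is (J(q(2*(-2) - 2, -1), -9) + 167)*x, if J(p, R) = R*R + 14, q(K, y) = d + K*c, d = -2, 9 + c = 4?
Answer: -10480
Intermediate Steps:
c = -5 (c = -9 + 4 = -5)
x = -40
q(K, y) = -2 - 5*K (q(K, y) = -2 + K*(-5) = -2 - 5*K)
J(p, R) = 14 + R² (J(p, R) = R² + 14 = 14 + R²)
(J(q(2*(-2) - 2, -1), -9) + 167)*x = ((14 + (-9)²) + 167)*(-40) = ((14 + 81) + 167)*(-40) = (95 + 167)*(-40) = 262*(-40) = -10480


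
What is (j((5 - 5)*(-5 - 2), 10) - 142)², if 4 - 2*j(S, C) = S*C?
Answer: 19600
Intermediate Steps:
j(S, C) = 2 - C*S/2 (j(S, C) = 2 - S*C/2 = 2 - C*S/2)
(j((5 - 5)*(-5 - 2), 10) - 142)² = ((2 - ½*10*(5 - 5)*(-5 - 2)) - 142)² = ((2 - ½*10*0*(-7)) - 142)² = ((2 - ½*10*0) - 142)² = ((2 + 0) - 142)² = (2 - 142)² = (-140)² = 19600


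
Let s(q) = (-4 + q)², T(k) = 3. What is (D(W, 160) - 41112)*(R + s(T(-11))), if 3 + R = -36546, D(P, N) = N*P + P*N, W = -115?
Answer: 2847527776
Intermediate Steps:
D(P, N) = 2*N*P (D(P, N) = N*P + N*P = 2*N*P)
R = -36549 (R = -3 - 36546 = -36549)
(D(W, 160) - 41112)*(R + s(T(-11))) = (2*160*(-115) - 41112)*(-36549 + (-4 + 3)²) = (-36800 - 41112)*(-36549 + (-1)²) = -77912*(-36549 + 1) = -77912*(-36548) = 2847527776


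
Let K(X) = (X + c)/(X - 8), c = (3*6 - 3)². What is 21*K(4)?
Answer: -4809/4 ≈ -1202.3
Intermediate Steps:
c = 225 (c = (18 - 3)² = 15² = 225)
K(X) = (225 + X)/(-8 + X) (K(X) = (X + 225)/(X - 8) = (225 + X)/(-8 + X))
21*K(4) = 21*((225 + 4)/(-8 + 4)) = 21*(229/(-4)) = 21*(-¼*229) = 21*(-229/4) = -4809/4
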